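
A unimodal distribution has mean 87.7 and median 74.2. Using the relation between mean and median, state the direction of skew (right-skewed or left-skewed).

right-skewed

mean − median = 87.7 − 74.2 = 13.5
mean > median ⇒ the longer tail is on the right ⇒ right-skewed (positively skewed).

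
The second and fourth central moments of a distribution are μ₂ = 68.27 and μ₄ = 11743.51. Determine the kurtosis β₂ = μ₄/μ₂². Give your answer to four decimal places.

2.5196

μ₂² = 68.27² = 4660.79290
μ₄/μ₂² = 11743.51 / 4660.79290 = 2.51964
β₂ ≈ 2.5196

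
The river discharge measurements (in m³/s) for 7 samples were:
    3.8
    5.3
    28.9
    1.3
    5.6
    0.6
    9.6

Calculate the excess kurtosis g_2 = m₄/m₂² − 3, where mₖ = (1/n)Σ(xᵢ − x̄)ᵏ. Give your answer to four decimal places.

1.3272

x̄ = 7.8714
Σ(xᵢ − x̄)² = 569.5943 ⇒ m₂ = 81.37061
Σ(xᵢ − x̄)⁴ = 200556.0673 ⇒ m₄ = 28650.86676
m₂² = 6621.17654
g_2 = m₄/m₂² − 3 = 4.32716 − 3 ≈ 1.3272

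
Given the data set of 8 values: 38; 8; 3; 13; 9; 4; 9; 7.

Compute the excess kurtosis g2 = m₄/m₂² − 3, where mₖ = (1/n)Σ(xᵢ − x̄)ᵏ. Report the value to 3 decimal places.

2.304

x̄ = 11.3750
Σ(xᵢ − x̄)² = 877.8750 ⇒ m₂ = 109.73438
Σ(xᵢ − x̄)⁴ = 510970.6816 ⇒ m₄ = 63871.33521
m₂² = 12041.63306
g2 = m₄/m₂² − 3 = 5.30421 − 3 ≈ 2.304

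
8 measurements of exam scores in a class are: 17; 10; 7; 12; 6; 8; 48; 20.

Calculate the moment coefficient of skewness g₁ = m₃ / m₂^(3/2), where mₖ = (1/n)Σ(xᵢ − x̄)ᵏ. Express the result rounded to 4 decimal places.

x̄ = (17 + 10 + 7 + 12 + 6 + 8 + 48 + 20) / 8 = 16.0000
deviations (xᵢ − x̄): 1.0000, -6.0000, -9.0000, -4.0000, -10.0000, -8.0000, 32.0000, 4.0000
Σ(xᵢ − x̄)² = 1338.0000 ⇒ m₂ = 1338.0000/8 = 167.25000
Σ(xᵢ − x̄)³ = 30312.0000 ⇒ m₃ = 30312.0000/8 = 3789.00000
m₂^(3/2) = 167.25000^(1.5) = 2162.96349
g₁ = m₃ / m₂^(3/2) = 3789.00000 / 2162.96349 ≈ 1.7518

1.7518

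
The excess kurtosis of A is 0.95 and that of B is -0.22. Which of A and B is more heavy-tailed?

A

Higher excess kurtosis ⇒ heavier tails relative to the normal distribution.
0.95 vs -0.22: the larger is 0.95, so A has heavier tails. (A is leptokurtic — heavier-than-normal tails; the other is platykurtic.)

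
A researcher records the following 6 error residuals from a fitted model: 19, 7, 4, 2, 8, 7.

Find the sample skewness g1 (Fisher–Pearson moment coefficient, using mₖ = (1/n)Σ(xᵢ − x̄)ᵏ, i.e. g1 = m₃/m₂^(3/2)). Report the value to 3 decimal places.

1.204

x̄ = (19 + 7 + 4 + 2 + 8 + 7) / 6 = 7.8333
deviations (xᵢ − x̄): 11.1667, -0.8333, -3.8333, -5.8333, 0.1667, -0.8333
Σ(xᵢ − x̄)² = 174.8333 ⇒ m₂ = 174.8333/6 = 29.13889
Σ(xᵢ − x̄)³ = 1136.4444 ⇒ m₃ = 1136.4444/6 = 189.40741
m₂^(3/2) = 29.13889^(1.5) = 157.29303
g1 = m₃ / m₂^(3/2) = 189.40741 / 157.29303 ≈ 1.204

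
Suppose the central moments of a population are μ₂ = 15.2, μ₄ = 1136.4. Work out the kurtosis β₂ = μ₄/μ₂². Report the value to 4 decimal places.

μ₂² = 15.2² = 231.04000
μ₄/μ₂² = 1136.4 / 231.04000 = 4.91863
β₂ ≈ 4.9186

4.9186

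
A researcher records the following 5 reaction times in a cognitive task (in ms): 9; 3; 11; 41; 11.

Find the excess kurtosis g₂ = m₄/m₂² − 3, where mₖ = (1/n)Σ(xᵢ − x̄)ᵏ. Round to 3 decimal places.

0.041

x̄ = 15.0000
Σ(xᵢ − x̄)² = 888.0000 ⇒ m₂ = 177.60000
Σ(xᵢ − x̄)⁴ = 479520.0000 ⇒ m₄ = 95904.00000
m₂² = 31541.76000
g₂ = m₄/m₂² − 3 = 3.04054 − 3 ≈ 0.041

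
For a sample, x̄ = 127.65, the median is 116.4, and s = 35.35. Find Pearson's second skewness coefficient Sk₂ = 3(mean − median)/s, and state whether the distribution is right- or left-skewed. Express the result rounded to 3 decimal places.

0.955, right-skewed

Sk₂ = 3(127.65 − 116.4) / 35.35 = 3 × 11.2500 / 35.35
    = 33.7500 / 35.35 ≈ 0.955
Sk₂ > 0 ⇒ mean > median ⇒ right-skewed (positive skew).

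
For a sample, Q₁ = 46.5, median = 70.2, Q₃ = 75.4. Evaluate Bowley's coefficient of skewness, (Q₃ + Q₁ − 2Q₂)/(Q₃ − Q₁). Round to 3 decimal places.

numerator: Q₃ + Q₁ − 2Q₂ = 75.4 + 46.5 − 2×70.2 = -18.5000
denominator: Q₃ − Q₁ = 75.4 − 46.5 = 28.9000
Bowley skewness = -18.5000 / 28.9000 ≈ -0.640

-0.640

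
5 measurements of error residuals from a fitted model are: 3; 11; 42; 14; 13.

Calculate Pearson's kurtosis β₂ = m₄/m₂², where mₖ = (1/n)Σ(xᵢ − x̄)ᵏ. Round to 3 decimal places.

x̄ = 16.6000
Σ(xᵢ − x̄)² = 881.2000 ⇒ m₂ = 176.24000
Σ(xᵢ − x̄)⁴ = 451638.7360 ⇒ m₄ = 90327.74720
m₂² = 31060.53760
β₂ = m₄/m₂² = 90327.74720 / 31060.53760 ≈ 2.908

2.908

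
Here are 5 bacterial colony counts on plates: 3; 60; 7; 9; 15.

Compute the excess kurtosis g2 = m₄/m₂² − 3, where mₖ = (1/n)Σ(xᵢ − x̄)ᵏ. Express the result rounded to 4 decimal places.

x̄ = 18.8000
Σ(xᵢ − x̄)² = 2196.8000 ⇒ m₂ = 439.36000
Σ(xᵢ − x̄)⁴ = 2972442.6560 ⇒ m₄ = 594488.53120
m₂² = 193037.20960
g2 = m₄/m₂² − 3 = 3.07966 − 3 ≈ 0.0797

0.0797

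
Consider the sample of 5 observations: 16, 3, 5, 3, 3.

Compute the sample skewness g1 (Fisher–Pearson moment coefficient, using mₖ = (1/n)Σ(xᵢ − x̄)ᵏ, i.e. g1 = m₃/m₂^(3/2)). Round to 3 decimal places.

1.417

x̄ = (16 + 3 + 5 + 3 + 3) / 5 = 6.0000
deviations (xᵢ − x̄): 10.0000, -3.0000, -1.0000, -3.0000, -3.0000
Σ(xᵢ − x̄)² = 128.0000 ⇒ m₂ = 128.0000/5 = 25.60000
Σ(xᵢ − x̄)³ = 918.0000 ⇒ m₃ = 918.0000/5 = 183.60000
m₂^(3/2) = 25.60000^(1.5) = 129.52689
g1 = m₃ / m₂^(3/2) = 183.60000 / 129.52689 ≈ 1.417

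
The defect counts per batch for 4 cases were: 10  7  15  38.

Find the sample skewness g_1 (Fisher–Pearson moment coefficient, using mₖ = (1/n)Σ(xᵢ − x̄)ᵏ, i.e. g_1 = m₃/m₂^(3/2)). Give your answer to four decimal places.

x̄ = (10 + 7 + 15 + 38) / 4 = 17.5000
deviations (xᵢ − x̄): -7.5000, -10.5000, -2.5000, 20.5000
Σ(xᵢ − x̄)² = 593.0000 ⇒ m₂ = 593.0000/4 = 148.25000
Σ(xᵢ − x̄)³ = 7020.0000 ⇒ m₃ = 7020.0000/4 = 1755.00000
m₂^(3/2) = 148.25000^(1.5) = 1805.06171
g_1 = m₃ / m₂^(3/2) = 1755.00000 / 1805.06171 ≈ 0.9723

0.9723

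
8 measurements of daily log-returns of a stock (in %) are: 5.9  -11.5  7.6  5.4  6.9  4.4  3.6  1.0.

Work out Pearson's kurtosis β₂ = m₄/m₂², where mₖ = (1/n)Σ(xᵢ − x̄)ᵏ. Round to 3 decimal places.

x̄ = 2.9125
Σ(xᵢ − x̄)² = 267.0488 ⇒ m₂ = 33.38109
Σ(xᵢ − x̄)⁴ = 44019.7191 ⇒ m₄ = 5502.46489
m₂² = 1114.29742
β₂ = m₄/m₂² = 5502.46489 / 1114.29742 ≈ 4.938

4.938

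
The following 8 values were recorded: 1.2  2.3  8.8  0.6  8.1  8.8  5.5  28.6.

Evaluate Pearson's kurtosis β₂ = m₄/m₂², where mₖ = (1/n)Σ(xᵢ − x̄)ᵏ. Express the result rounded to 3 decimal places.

x̄ = 7.9875
Σ(xᵢ − x̄)² = 565.3888 ⇒ m₂ = 70.67359
Σ(xᵢ − x̄)⁴ = 186705.3351 ⇒ m₄ = 23338.16689
m₂² = 4994.75685
β₂ = m₄/m₂² = 23338.16689 / 4994.75685 ≈ 4.673

4.673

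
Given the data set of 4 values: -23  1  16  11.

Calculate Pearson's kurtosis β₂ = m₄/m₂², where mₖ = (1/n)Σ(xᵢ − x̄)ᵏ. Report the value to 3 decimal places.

1.983

x̄ = 1.2500
Σ(xᵢ − x̄)² = 900.7500 ⇒ m₂ = 225.18750
Σ(xᵢ − x̄)⁴ = 402187.8281 ⇒ m₄ = 100546.95703
m₂² = 50709.41016
β₂ = m₄/m₂² = 100546.95703 / 50709.41016 ≈ 1.983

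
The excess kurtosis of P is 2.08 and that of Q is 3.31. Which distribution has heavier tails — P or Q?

Higher excess kurtosis ⇒ heavier tails relative to the normal distribution.
2.08 vs 3.31: the larger is 3.31, so Q has heavier tails.

Q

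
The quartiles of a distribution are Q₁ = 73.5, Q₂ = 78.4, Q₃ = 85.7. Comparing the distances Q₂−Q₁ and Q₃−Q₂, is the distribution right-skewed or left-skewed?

right-skewed

Q₂ − Q₁ = 4.9;  Q₃ − Q₂ = 7.3
Q₃ − Q₂ > Q₂ − Q₁ ⇒ the upper half is more spread out ⇒ right-skewed.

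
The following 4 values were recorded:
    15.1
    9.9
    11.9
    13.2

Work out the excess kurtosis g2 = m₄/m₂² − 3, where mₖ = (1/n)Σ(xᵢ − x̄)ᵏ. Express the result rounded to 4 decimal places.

-1.2210

x̄ = 12.5250
Σ(xᵢ − x̄)² = 14.3675 ⇒ m₂ = 3.59187
Σ(xᵢ − x̄)⁴ = 91.8061 ⇒ m₄ = 22.95152
m₂² = 12.90157
g2 = m₄/m₂² − 3 = 1.77897 − 3 ≈ -1.2210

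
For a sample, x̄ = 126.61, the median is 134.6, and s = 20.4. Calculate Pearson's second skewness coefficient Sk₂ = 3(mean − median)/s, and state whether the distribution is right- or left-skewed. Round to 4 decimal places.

-1.1750, left-skewed

Sk₂ = 3(126.61 − 134.6) / 20.4 = 3 × -7.9900 / 20.4
    = -23.9700 / 20.4 ≈ -1.1750
Sk₂ < 0 ⇒ mean < median ⇒ left-skewed (negative skew).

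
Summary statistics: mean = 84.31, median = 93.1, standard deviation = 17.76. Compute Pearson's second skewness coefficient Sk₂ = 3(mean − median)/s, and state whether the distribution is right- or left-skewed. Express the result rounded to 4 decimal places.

-1.4848, left-skewed

Sk₂ = 3(84.31 − 93.1) / 17.76 = 3 × -8.7900 / 17.76
    = -26.3700 / 17.76 ≈ -1.4848
Sk₂ < 0 ⇒ mean < median ⇒ left-skewed (negative skew).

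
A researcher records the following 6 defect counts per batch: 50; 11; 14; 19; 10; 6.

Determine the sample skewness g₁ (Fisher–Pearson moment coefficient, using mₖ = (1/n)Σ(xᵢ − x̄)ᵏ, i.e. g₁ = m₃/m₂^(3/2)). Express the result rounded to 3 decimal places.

x̄ = (50 + 11 + 14 + 19 + 10 + 6) / 6 = 18.3333
deviations (xᵢ − x̄): 31.6667, -7.3333, -4.3333, 0.6667, -8.3333, -12.3333
Σ(xᵢ − x̄)² = 1297.3333 ⇒ m₂ = 1297.3333/6 = 216.22222
Σ(xᵢ − x̄)³ = 28824.4444 ⇒ m₃ = 28824.4444/6 = 4804.07407
m₂^(3/2) = 216.22222^(1.5) = 3179.43895
g₁ = m₃ / m₂^(3/2) = 4804.07407 / 3179.43895 ≈ 1.511

1.511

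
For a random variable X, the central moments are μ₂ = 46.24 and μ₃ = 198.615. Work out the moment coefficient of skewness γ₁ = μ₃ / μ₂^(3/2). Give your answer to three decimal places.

σ = √μ₂ = √46.24 = 6.80000
σ³ = μ₂^(3/2) = 314.43200
γ₁ = μ₃/σ³ = 198.615 / 314.43200 ≈ 0.632

0.632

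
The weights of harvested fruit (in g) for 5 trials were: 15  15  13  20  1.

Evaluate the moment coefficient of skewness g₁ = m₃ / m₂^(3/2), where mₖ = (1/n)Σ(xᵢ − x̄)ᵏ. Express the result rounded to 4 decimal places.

x̄ = (15 + 15 + 13 + 20 + 1) / 5 = 12.8000
deviations (xᵢ − x̄): 2.2000, 2.2000, 0.2000, 7.2000, -11.8000
Σ(xᵢ − x̄)² = 200.8000 ⇒ m₂ = 200.8000/5 = 40.16000
Σ(xᵢ − x̄)³ = -1248.4800 ⇒ m₃ = -1248.4800/5 = -249.69600
m₂^(3/2) = 40.16000^(1.5) = 254.50162
g₁ = m₃ / m₂^(3/2) = -249.69600 / 254.50162 ≈ -0.9811

-0.9811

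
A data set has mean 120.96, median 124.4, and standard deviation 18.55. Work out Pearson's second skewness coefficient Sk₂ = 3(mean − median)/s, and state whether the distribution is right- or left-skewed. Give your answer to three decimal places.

-0.556, left-skewed

Sk₂ = 3(120.96 − 124.4) / 18.55 = 3 × -3.4400 / 18.55
    = -10.3200 / 18.55 ≈ -0.556
Sk₂ < 0 ⇒ mean < median ⇒ left-skewed (negative skew).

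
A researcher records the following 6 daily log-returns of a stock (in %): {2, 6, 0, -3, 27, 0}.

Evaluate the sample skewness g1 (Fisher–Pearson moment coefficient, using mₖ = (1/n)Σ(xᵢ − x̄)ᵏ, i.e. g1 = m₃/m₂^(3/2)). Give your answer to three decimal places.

x̄ = (2 + 6 + 0 - 3 + 27 + 0) / 6 = 5.3333
deviations (xᵢ − x̄): -3.3333, 0.6667, -5.3333, -8.3333, 21.6667, -5.3333
Σ(xᵢ − x̄)² = 607.3333 ⇒ m₂ = 607.3333/6 = 101.22222
Σ(xᵢ − x̄)³ = 9252.4444 ⇒ m₃ = 9252.4444/6 = 1542.07407
m₂^(3/2) = 101.22222^(1.5) = 1018.38924
g1 = m₃ / m₂^(3/2) = 1542.07407 / 1018.38924 ≈ 1.514

1.514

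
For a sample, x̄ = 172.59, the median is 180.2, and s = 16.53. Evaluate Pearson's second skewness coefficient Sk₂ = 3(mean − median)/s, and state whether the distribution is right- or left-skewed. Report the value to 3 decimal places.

-1.381, left-skewed

Sk₂ = 3(172.59 − 180.2) / 16.53 = 3 × -7.6100 / 16.53
    = -22.8300 / 16.53 ≈ -1.381
Sk₂ < 0 ⇒ mean < median ⇒ left-skewed (negative skew).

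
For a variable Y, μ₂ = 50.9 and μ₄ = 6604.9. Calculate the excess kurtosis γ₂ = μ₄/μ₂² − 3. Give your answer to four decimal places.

-0.4506

μ₂² = 50.9² = 2590.81000
μ₄/μ₂² = 6604.9 / 2590.81000 = 2.54936
γ₂ = 2.54936 − 3 ≈ -0.4506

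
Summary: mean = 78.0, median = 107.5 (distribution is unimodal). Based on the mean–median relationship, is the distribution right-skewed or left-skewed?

left-skewed

mean − median = 78.0 − 107.5 = -29.5
mean < median ⇒ the longer tail is on the left ⇒ left-skewed (negatively skewed).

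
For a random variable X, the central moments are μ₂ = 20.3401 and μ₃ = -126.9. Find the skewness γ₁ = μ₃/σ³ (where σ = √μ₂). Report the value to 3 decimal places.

-1.383

σ = √μ₂ = √20.3401 = 4.51000
σ³ = μ₂^(3/2) = 91.73385
γ₁ = μ₃/σ³ = -126.9 / 91.73385 ≈ -1.383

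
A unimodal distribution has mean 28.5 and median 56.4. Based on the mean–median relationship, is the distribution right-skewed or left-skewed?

mean − median = 28.5 − 56.4 = -27.9
mean < median ⇒ the longer tail is on the left ⇒ left-skewed (negatively skewed).

left-skewed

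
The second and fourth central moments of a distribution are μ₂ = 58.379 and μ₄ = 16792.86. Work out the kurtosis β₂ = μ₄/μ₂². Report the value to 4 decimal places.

4.9273

μ₂² = 58.379² = 3408.10764
μ₄/μ₂² = 16792.86 / 3408.10764 = 4.92733
β₂ ≈ 4.9273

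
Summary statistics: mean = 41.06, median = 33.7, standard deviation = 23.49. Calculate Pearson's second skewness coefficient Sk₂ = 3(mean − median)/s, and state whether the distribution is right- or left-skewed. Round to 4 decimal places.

0.9400, right-skewed

Sk₂ = 3(41.06 − 33.7) / 23.49 = 3 × 7.3600 / 23.49
    = 22.0800 / 23.49 ≈ 0.9400
Sk₂ > 0 ⇒ mean > median ⇒ right-skewed (positive skew).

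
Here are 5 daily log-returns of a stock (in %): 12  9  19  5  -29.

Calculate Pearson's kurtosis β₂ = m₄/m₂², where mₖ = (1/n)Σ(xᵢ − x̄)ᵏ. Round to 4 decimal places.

2.9163

x̄ = 3.2000
Σ(xᵢ − x̄)² = 1400.8000 ⇒ m₂ = 280.16000
Σ(xᵢ − x̄)⁴ = 1144496.4160 ⇒ m₄ = 228899.28320
m₂² = 78489.62560
β₂ = m₄/m₂² = 228899.28320 / 78489.62560 ≈ 2.9163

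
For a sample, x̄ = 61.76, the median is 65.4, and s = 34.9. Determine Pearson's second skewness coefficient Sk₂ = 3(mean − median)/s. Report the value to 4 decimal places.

-0.3129

Sk₂ = 3(61.76 − 65.4) / 34.9 = 3 × -3.6400 / 34.9
    = -10.9200 / 34.9 ≈ -0.3129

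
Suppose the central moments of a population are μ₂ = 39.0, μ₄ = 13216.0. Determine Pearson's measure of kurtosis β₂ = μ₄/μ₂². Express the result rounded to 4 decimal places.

8.6890

μ₂² = 39.0² = 1521.00000
μ₄/μ₂² = 13216.0 / 1521.00000 = 8.68902
β₂ ≈ 8.6890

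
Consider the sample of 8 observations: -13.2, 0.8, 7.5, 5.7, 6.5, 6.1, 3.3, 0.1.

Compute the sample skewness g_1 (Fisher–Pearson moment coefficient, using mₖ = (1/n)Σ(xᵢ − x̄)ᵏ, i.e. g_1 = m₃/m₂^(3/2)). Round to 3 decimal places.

x̄ = (-13.2 + 0.8 + 7.5 + 5.7 + 6.5 + 6.1 + 3.3 + 0.1) / 8 = 2.1000
deviations (xᵢ − x̄): -15.3000, -1.3000, 5.4000, 3.6000, 4.4000, 4.0000, 1.2000, -2.0000
Σ(xᵢ − x̄)² = 318.7000 ⇒ m₂ = 318.7000/8 = 39.83750
Σ(xᵢ − x̄)³ = -3236.7420 ⇒ m₃ = -3236.7420/8 = -404.59275
m₂^(3/2) = 39.83750^(1.5) = 251.44217
g_1 = m₃ / m₂^(3/2) = -404.59275 / 251.44217 ≈ -1.609

-1.609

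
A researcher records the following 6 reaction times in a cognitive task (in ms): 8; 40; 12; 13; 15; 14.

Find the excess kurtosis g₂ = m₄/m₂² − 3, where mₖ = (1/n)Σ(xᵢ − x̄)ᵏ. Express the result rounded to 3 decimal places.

0.911

x̄ = 17.0000
Σ(xᵢ − x̄)² = 664.0000 ⇒ m₂ = 110.66667
Σ(xᵢ − x̄)⁴ = 287380.0000 ⇒ m₄ = 47896.66667
m₂² = 12247.11111
g₂ = m₄/m₂² − 3 = 3.91085 − 3 ≈ 0.911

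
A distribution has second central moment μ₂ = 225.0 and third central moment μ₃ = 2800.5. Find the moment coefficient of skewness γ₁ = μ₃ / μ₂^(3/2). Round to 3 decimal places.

σ = √μ₂ = √225.0 = 15.00000
σ³ = μ₂^(3/2) = 3375.00000
γ₁ = μ₃/σ³ = 2800.5 / 3375.00000 ≈ 0.830

0.830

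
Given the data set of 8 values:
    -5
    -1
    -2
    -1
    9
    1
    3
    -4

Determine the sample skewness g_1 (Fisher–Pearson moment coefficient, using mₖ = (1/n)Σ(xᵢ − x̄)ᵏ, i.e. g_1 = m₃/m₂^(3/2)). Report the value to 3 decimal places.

x̄ = (-5 - 1 - 2 - 1 + 9 + 1 + 3 - 4) / 8 = 0.0000
deviations (xᵢ − x̄): -5.0000, -1.0000, -2.0000, -1.0000, 9.0000, 1.0000, 3.0000, -4.0000
Σ(xᵢ − x̄)² = 138.0000 ⇒ m₂ = 138.0000/8 = 17.25000
Σ(xᵢ − x̄)³ = 558.0000 ⇒ m₃ = 558.0000/8 = 69.75000
m₂^(3/2) = 17.25000^(1.5) = 71.64463
g_1 = m₃ / m₂^(3/2) = 69.75000 / 71.64463 ≈ 0.974

0.974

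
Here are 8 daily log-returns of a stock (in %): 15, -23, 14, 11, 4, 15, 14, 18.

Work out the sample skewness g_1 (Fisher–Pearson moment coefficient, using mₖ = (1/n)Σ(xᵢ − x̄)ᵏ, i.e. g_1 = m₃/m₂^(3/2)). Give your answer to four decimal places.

-1.8848

x̄ = (15 - 23 + 14 + 11 + 4 + 15 + 14 + 18) / 8 = 8.5000
deviations (xᵢ − x̄): 6.5000, -31.5000, 5.5000, 2.5000, -4.5000, 6.5000, 5.5000, 9.5000
Σ(xᵢ − x̄)² = 1254.0000 ⇒ m₂ = 1254.0000/8 = 156.75000
Σ(xᵢ − x̄)³ = -29592.0000 ⇒ m₃ = -29592.0000/8 = -3699.00000
m₂^(3/2) = 156.75000^(1.5) = 1962.50750
g_1 = m₃ / m₂^(3/2) = -3699.00000 / 1962.50750 ≈ -1.8848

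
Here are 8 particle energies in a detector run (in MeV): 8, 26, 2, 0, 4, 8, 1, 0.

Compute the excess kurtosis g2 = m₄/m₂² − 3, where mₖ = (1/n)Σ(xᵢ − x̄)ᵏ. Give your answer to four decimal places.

x̄ = 6.1250
Σ(xᵢ − x̄)² = 524.8750 ⇒ m₂ = 65.60938
Σ(xᵢ − x̄)⁴ = 159876.7129 ⇒ m₄ = 19984.58911
m₂² = 4304.59009
g2 = m₄/m₂² − 3 = 4.64262 − 3 ≈ 1.6426

1.6426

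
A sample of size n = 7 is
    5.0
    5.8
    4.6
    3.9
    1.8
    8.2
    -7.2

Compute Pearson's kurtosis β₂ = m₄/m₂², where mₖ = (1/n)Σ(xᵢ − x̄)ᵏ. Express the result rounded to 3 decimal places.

3.929

x̄ = 3.1571
Σ(xᵢ − x̄)² = 147.5571 ⇒ m₂ = 21.07959
Σ(xᵢ − x̄)⁴ = 12221.9967 ⇒ m₄ = 1745.99952
m₂² = 444.34919
β₂ = m₄/m₂² = 1745.99952 / 444.34919 ≈ 3.929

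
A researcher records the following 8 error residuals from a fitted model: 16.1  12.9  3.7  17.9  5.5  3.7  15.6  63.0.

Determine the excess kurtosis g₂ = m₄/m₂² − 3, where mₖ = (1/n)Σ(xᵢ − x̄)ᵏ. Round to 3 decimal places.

2.179

x̄ = 17.3000
Σ(xᵢ − x̄)² = 2621.7000 ⇒ m₂ = 327.71250
Σ(xᵢ − x̄)⁴ = 4449984.0258 ⇒ m₄ = 556248.00323
m₂² = 107395.48266
g₂ = m₄/m₂² − 3 = 5.17944 − 3 ≈ 2.179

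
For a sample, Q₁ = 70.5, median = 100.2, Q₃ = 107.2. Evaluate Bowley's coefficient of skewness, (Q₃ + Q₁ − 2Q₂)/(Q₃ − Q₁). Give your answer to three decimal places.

numerator: Q₃ + Q₁ − 2Q₂ = 107.2 + 70.5 − 2×100.2 = -22.7000
denominator: Q₃ − Q₁ = 107.2 − 70.5 = 36.7000
Bowley skewness = -22.7000 / 36.7000 ≈ -0.619

-0.619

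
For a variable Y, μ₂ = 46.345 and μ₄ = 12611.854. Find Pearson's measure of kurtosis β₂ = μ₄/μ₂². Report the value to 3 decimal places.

5.872

μ₂² = 46.345² = 2147.85902
μ₄/μ₂² = 12611.854 / 2147.85902 = 5.87183
β₂ ≈ 5.872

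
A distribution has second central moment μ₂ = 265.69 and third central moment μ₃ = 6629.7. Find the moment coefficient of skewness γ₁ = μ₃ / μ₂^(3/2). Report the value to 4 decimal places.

σ = √μ₂ = √265.69 = 16.30000
σ³ = μ₂^(3/2) = 4330.74700
γ₁ = μ₃/σ³ = 6629.7 / 4330.74700 ≈ 1.5308

1.5308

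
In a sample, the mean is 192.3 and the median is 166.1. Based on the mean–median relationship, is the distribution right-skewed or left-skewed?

right-skewed

mean − median = 192.3 − 166.1 = 26.2
mean > median ⇒ the longer tail is on the right ⇒ right-skewed (positively skewed).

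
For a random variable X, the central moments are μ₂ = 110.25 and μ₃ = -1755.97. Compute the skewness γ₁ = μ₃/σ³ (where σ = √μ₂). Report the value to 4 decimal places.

σ = √μ₂ = √110.25 = 10.50000
σ³ = μ₂^(3/2) = 1157.62500
γ₁ = μ₃/σ³ = -1755.97 / 1157.62500 ≈ -1.5169

-1.5169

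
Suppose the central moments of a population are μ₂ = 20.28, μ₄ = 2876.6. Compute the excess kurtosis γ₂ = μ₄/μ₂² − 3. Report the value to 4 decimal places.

μ₂² = 20.28² = 411.27840
μ₄/μ₂² = 2876.6 / 411.27840 = 6.99429
γ₂ = 6.99429 − 3 ≈ 3.9943

3.9943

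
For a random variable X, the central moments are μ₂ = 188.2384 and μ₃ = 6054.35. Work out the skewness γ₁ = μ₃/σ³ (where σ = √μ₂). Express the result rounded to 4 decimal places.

2.3443

σ = √μ₂ = √188.2384 = 13.72000
σ³ = μ₂^(3/2) = 2582.63085
γ₁ = μ₃/σ³ = 6054.35 / 2582.63085 ≈ 2.3443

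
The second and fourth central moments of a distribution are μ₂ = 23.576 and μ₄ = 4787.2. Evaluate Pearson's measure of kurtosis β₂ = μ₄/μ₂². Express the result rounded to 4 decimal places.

8.6127

μ₂² = 23.576² = 555.82778
μ₄/μ₂² = 4787.2 / 555.82778 = 8.61274
β₂ ≈ 8.6127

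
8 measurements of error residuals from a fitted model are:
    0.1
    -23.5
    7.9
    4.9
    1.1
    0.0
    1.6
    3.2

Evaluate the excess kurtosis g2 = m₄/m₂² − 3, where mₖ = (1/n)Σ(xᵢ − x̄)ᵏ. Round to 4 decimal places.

2.3397

x̄ = -0.5875
Σ(xᵢ − x̄)² = 649.9288 ⇒ m₂ = 81.24109
Σ(xᵢ − x̄)⁴ = 281940.1183 ⇒ m₄ = 35242.51478
m₂² = 6600.11531
g2 = m₄/m₂² − 3 = 5.33968 − 3 ≈ 2.3397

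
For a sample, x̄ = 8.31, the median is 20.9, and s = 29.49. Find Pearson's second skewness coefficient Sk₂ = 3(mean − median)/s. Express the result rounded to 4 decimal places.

Sk₂ = 3(8.31 − 20.9) / 29.49 = 3 × -12.5900 / 29.49
    = -37.7700 / 29.49 ≈ -1.2808

-1.2808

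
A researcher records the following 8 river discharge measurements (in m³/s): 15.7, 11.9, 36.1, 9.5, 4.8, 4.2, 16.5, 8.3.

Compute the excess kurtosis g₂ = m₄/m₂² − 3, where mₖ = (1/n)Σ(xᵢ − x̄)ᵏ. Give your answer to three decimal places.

1.181

x̄ = 13.3750
Σ(xᵢ − x̄)² = 732.2550 ⇒ m₂ = 91.53188
Σ(xᵢ − x̄)⁴ = 280206.6994 ⇒ m₄ = 35025.83742
m₂² = 8378.08414
g₂ = m₄/m₂² − 3 = 4.18065 − 3 ≈ 1.181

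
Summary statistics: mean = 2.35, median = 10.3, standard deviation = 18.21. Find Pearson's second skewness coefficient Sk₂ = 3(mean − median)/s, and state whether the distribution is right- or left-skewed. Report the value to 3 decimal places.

Sk₂ = 3(2.35 − 10.3) / 18.21 = 3 × -7.9500 / 18.21
    = -23.8500 / 18.21 ≈ -1.310
Sk₂ < 0 ⇒ mean < median ⇒ left-skewed (negative skew).

-1.310, left-skewed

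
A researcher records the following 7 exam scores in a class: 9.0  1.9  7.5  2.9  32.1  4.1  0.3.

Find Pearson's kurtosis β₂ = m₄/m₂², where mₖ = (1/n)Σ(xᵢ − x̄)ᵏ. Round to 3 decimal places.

4.464

x̄ = 8.2571
Σ(xᵢ − x̄)² = 719.3171 ⇒ m₂ = 102.75959
Σ(xᵢ − x̄)⁴ = 329936.6885 ⇒ m₄ = 47133.81265
m₂² = 10559.53371
β₂ = m₄/m₂² = 47133.81265 / 10559.53371 ≈ 4.464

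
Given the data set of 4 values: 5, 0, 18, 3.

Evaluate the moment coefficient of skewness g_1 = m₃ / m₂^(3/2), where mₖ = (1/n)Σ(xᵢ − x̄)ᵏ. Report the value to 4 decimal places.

x̄ = (5 + 0 + 18 + 3) / 4 = 6.5000
deviations (xᵢ − x̄): -1.5000, -6.5000, 11.5000, -3.5000
Σ(xᵢ − x̄)² = 189.0000 ⇒ m₂ = 189.0000/4 = 47.25000
Σ(xᵢ − x̄)³ = 1200.0000 ⇒ m₃ = 1200.0000/4 = 300.00000
m₂^(3/2) = 47.25000^(1.5) = 324.79005
g_1 = m₃ / m₂^(3/2) = 300.00000 / 324.79005 ≈ 0.9237

0.9237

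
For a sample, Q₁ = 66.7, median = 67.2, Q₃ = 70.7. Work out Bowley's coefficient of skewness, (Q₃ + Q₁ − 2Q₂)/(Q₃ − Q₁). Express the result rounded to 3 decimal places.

0.750

numerator: Q₃ + Q₁ − 2Q₂ = 70.7 + 66.7 − 2×67.2 = 3.0000
denominator: Q₃ − Q₁ = 70.7 − 66.7 = 4.0000
Bowley skewness = 3.0000 / 4.0000 ≈ 0.750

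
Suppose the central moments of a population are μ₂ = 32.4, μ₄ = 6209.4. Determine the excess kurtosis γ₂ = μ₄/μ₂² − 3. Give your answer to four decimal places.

2.9151

μ₂² = 32.4² = 1049.76000
μ₄/μ₂² = 6209.4 / 1049.76000 = 5.91507
γ₂ = 5.91507 − 3 ≈ 2.9151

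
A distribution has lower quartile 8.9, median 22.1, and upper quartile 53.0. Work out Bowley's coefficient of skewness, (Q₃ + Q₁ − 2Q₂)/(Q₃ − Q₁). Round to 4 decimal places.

numerator: Q₃ + Q₁ − 2Q₂ = 53.0 + 8.9 − 2×22.1 = 17.7000
denominator: Q₃ − Q₁ = 53.0 − 8.9 = 44.1000
Bowley skewness = 17.7000 / 44.1000 ≈ 0.4014

0.4014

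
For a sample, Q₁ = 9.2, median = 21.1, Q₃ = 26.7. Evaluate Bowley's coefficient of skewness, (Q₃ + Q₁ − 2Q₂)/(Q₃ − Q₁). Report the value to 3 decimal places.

-0.360

numerator: Q₃ + Q₁ − 2Q₂ = 26.7 + 9.2 − 2×21.1 = -6.3000
denominator: Q₃ − Q₁ = 26.7 − 9.2 = 17.5000
Bowley skewness = -6.3000 / 17.5000 ≈ -0.360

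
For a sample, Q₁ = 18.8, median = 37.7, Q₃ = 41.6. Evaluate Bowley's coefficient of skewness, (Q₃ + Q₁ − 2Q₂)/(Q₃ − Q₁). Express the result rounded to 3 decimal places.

numerator: Q₃ + Q₁ − 2Q₂ = 41.6 + 18.8 − 2×37.7 = -15.0000
denominator: Q₃ − Q₁ = 41.6 − 18.8 = 22.8000
Bowley skewness = -15.0000 / 22.8000 ≈ -0.658

-0.658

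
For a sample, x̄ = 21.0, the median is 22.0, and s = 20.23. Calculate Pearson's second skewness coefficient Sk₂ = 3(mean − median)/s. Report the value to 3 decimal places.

-0.148

Sk₂ = 3(21.0 − 22.0) / 20.23 = 3 × -1.0000 / 20.23
    = -3.0000 / 20.23 ≈ -0.148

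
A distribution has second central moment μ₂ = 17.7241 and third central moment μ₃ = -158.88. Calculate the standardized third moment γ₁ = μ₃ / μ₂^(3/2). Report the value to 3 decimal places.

-2.129

σ = √μ₂ = √17.7241 = 4.21000
σ³ = μ₂^(3/2) = 74.61846
γ₁ = μ₃/σ³ = -158.88 / 74.61846 ≈ -2.129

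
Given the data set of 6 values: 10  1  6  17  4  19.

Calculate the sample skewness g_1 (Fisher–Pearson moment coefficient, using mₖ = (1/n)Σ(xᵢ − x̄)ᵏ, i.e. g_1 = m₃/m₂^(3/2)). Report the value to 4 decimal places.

x̄ = (10 + 1 + 6 + 17 + 4 + 19) / 6 = 9.5000
deviations (xᵢ − x̄): 0.5000, -8.5000, -3.5000, 7.5000, -5.5000, 9.5000
Σ(xᵢ − x̄)² = 261.5000 ⇒ m₂ = 261.5000/6 = 43.58333
Σ(xᵢ − x̄)³ = 456.0000 ⇒ m₃ = 456.0000/6 = 76.00000
m₂^(3/2) = 43.58333^(1.5) = 287.72703
g_1 = m₃ / m₂^(3/2) = 76.00000 / 287.72703 ≈ 0.2641

0.2641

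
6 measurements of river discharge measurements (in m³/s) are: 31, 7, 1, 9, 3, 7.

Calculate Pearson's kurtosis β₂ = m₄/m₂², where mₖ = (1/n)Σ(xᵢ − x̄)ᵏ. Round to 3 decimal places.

x̄ = 9.6667
Σ(xᵢ − x̄)² = 589.3333 ⇒ m₂ = 98.22222
Σ(xᵢ − x̄)⁴ = 214844.4444 ⇒ m₄ = 35807.40741
m₂² = 9647.60494
β₂ = m₄/m₂² = 35807.40741 / 9647.60494 ≈ 3.712

3.712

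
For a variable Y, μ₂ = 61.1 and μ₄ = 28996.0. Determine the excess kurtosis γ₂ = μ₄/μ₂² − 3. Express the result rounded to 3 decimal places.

μ₂² = 61.1² = 3733.21000
μ₄/μ₂² = 28996.0 / 3733.21000 = 7.76704
γ₂ = 7.76704 − 3 ≈ 4.767

4.767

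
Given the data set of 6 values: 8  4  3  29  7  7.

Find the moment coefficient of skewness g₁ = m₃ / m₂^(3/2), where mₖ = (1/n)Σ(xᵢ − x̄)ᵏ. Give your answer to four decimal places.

1.6258

x̄ = (8 + 4 + 3 + 29 + 7 + 7) / 6 = 9.6667
deviations (xᵢ − x̄): -1.6667, -5.6667, -6.6667, 19.3333, -2.6667, -2.6667
Σ(xᵢ − x̄)² = 467.3333 ⇒ m₂ = 467.3333/6 = 77.88889
Σ(xᵢ − x̄)³ = 6705.5556 ⇒ m₃ = 6705.5556/6 = 1117.59259
m₂^(3/2) = 77.88889^(1.5) = 687.40591
g₁ = m₃ / m₂^(3/2) = 1117.59259 / 687.40591 ≈ 1.6258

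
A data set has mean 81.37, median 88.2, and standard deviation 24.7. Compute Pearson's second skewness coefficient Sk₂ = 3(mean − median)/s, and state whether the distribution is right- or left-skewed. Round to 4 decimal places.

Sk₂ = 3(81.37 − 88.2) / 24.7 = 3 × -6.8300 / 24.7
    = -20.4900 / 24.7 ≈ -0.8296
Sk₂ < 0 ⇒ mean < median ⇒ left-skewed (negative skew).

-0.8296, left-skewed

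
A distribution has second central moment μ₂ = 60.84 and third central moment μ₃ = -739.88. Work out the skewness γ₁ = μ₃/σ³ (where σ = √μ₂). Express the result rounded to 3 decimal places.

σ = √μ₂ = √60.84 = 7.80000
σ³ = μ₂^(3/2) = 474.55200
γ₁ = μ₃/σ³ = -739.88 / 474.55200 ≈ -1.559

-1.559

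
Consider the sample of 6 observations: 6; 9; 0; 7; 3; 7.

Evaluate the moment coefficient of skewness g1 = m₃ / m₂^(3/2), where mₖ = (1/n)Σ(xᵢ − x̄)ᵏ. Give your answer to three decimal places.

x̄ = (6 + 9 + 0 + 7 + 3 + 7) / 6 = 5.3333
deviations (xᵢ − x̄): 0.6667, 3.6667, -5.3333, 1.6667, -2.3333, 1.6667
Σ(xᵢ − x̄)² = 53.3333 ⇒ m₂ = 53.3333/6 = 8.88889
Σ(xᵢ − x̄)³ = -105.5556 ⇒ m₃ = -105.5556/6 = -17.59259
m₂^(3/2) = 8.88889^(1.5) = 26.50155
g1 = m₃ / m₂^(3/2) = -17.59259 / 26.50155 ≈ -0.664

-0.664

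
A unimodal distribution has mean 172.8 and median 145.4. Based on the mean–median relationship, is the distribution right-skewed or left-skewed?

right-skewed

mean − median = 172.8 − 145.4 = 27.4
mean > median ⇒ the longer tail is on the right ⇒ right-skewed (positively skewed).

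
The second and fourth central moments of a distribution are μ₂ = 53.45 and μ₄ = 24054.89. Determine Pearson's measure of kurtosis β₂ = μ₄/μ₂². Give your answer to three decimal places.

8.420

μ₂² = 53.45² = 2856.90250
μ₄/μ₂² = 24054.89 / 2856.90250 = 8.41992
β₂ ≈ 8.420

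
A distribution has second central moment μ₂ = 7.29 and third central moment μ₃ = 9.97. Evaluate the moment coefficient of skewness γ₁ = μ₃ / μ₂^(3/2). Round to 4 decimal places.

0.5065

σ = √μ₂ = √7.29 = 2.70000
σ³ = μ₂^(3/2) = 19.68300
γ₁ = μ₃/σ³ = 9.97 / 19.68300 ≈ 0.5065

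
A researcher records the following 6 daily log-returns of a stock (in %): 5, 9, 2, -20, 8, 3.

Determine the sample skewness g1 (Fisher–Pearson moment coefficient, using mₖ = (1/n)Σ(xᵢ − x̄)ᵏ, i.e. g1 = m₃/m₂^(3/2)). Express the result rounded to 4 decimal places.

x̄ = (5 + 9 + 2 - 20 + 8 + 3) / 6 = 1.1667
deviations (xᵢ − x̄): 3.8333, 7.8333, 0.8333, -21.1667, 6.8333, 1.8333
Σ(xᵢ − x̄)² = 574.8333 ⇒ m₂ = 574.8333/6 = 95.80556
Σ(xᵢ − x̄)³ = -8620.4444 ⇒ m₃ = -8620.4444/6 = -1436.74074
m₂^(3/2) = 95.80556^(1.5) = 937.74777
g1 = m₃ / m₂^(3/2) = -1436.74074 / 937.74777 ≈ -1.5321

-1.5321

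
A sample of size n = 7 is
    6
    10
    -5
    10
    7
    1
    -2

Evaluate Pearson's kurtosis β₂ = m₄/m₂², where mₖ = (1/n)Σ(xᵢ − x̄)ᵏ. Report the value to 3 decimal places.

x̄ = 3.8571
Σ(xᵢ − x̄)² = 210.8571 ⇒ m₂ = 30.12245
Σ(xᵢ − x̄)⁴ = 10364.2566 ⇒ m₄ = 1480.60808
m₂² = 907.36193
β₂ = m₄/m₂² = 1480.60808 / 907.36193 ≈ 1.632

1.632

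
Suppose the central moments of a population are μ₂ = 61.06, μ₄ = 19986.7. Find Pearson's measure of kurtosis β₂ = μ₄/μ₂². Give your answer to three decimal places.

μ₂² = 61.06² = 3728.32360
μ₄/μ₂² = 19986.7 / 3728.32360 = 5.36077
β₂ ≈ 5.361

5.361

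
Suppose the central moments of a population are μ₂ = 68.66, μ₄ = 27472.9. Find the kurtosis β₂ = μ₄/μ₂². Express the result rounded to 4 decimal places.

5.8277

μ₂² = 68.66² = 4714.19560
μ₄/μ₂² = 27472.9 / 4714.19560 = 5.82770
β₂ ≈ 5.8277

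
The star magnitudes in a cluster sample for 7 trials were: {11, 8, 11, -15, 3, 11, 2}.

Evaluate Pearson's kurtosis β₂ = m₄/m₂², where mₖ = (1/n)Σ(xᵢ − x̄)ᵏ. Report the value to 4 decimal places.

3.7272

x̄ = 4.4286
Σ(xᵢ − x̄)² = 527.7143 ⇒ m₂ = 75.38776
Σ(xᵢ − x̄)⁴ = 148279.2711 ⇒ m₄ = 21182.75302
m₂² = 5683.31362
β₂ = m₄/m₂² = 21182.75302 / 5683.31362 ≈ 3.7272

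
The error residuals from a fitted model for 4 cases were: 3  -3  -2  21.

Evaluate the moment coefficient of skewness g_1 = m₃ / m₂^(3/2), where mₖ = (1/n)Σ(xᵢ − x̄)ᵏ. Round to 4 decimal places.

x̄ = (3 - 3 - 2 + 21) / 4 = 4.7500
deviations (xᵢ − x̄): -1.7500, -7.7500, -6.7500, 16.2500
Σ(xᵢ − x̄)² = 372.7500 ⇒ m₂ = 372.7500/4 = 93.18750
Σ(xᵢ − x̄)³ = 3512.6250 ⇒ m₃ = 3512.6250/4 = 878.15625
m₂^(3/2) = 93.18750^(1.5) = 899.57316
g_1 = m₃ / m₂^(3/2) = 878.15625 / 899.57316 ≈ 0.9762

0.9762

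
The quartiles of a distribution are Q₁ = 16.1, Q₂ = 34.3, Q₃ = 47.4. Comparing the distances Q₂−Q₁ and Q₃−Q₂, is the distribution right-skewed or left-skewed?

Q₂ − Q₁ = 18.2;  Q₃ − Q₂ = 13.1
Q₂ − Q₁ > Q₃ − Q₂ ⇒ the lower half is more spread out ⇒ left-skewed.

left-skewed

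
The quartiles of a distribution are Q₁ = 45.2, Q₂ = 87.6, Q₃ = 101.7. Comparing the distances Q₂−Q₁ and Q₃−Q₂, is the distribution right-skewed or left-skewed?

left-skewed

Q₂ − Q₁ = 42.4;  Q₃ − Q₂ = 14.1
Q₂ − Q₁ > Q₃ − Q₂ ⇒ the lower half is more spread out ⇒ left-skewed.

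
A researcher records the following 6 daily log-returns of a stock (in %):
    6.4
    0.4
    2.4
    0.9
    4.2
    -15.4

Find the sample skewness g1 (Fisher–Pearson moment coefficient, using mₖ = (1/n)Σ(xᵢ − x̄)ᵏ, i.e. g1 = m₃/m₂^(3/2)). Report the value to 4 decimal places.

-1.4612

x̄ = (6.4 + 0.4 + 2.4 + 0.9 + 4.2 - 15.4) / 6 = -0.1833
deviations (xᵢ − x̄): 6.5833, 0.5833, 2.5833, 1.0833, 4.3833, -15.2167
Σ(xᵢ − x̄)² = 302.2883 ⇒ m₂ = 302.2883/6 = 50.38139
Σ(xᵢ − x̄)³ = -3135.1194 ⇒ m₃ = -3135.1194/6 = -522.51991
m₂^(3/2) = 50.38139^(1.5) = 357.60633
g1 = m₃ / m₂^(3/2) = -522.51991 / 357.60633 ≈ -1.4612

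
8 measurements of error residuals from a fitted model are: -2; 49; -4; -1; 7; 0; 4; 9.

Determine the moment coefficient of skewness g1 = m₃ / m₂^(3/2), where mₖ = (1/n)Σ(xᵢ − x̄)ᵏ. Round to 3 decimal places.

1.971

x̄ = (-2 + 49 - 4 - 1 + 7 + 0 + 4 + 9) / 8 = 7.7500
deviations (xᵢ − x̄): -9.7500, 41.2500, -11.7500, -8.7500, -0.7500, -7.7500, -3.7500, 1.2500
Σ(xᵢ − x̄)² = 2087.5000 ⇒ m₂ = 2087.5000/8 = 260.93750
Σ(xᵢ − x̄)³ = 66453.7500 ⇒ m₃ = 66453.7500/8 = 8306.71875
m₂^(3/2) = 260.93750^(1.5) = 4215.06956
g1 = m₃ / m₂^(3/2) = 8306.71875 / 4215.06956 ≈ 1.971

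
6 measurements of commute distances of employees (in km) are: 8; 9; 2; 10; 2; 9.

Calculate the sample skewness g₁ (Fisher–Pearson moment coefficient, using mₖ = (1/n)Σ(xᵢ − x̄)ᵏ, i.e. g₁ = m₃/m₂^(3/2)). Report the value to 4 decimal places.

x̄ = (8 + 9 + 2 + 10 + 2 + 9) / 6 = 6.6667
deviations (xᵢ − x̄): 1.3333, 2.3333, -4.6667, 3.3333, -4.6667, 2.3333
Σ(xᵢ − x̄)² = 67.3333 ⇒ m₂ = 67.3333/6 = 11.22222
Σ(xᵢ − x̄)³ = -138.4444 ⇒ m₃ = -138.4444/6 = -23.07407
m₂^(3/2) = 11.22222^(1.5) = 37.59398
g₁ = m₃ / m₂^(3/2) = -23.07407 / 37.59398 ≈ -0.6138

-0.6138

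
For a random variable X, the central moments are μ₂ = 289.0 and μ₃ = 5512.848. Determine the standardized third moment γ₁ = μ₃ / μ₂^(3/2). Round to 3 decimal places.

σ = √μ₂ = √289.0 = 17.00000
σ³ = μ₂^(3/2) = 4913.00000
γ₁ = μ₃/σ³ = 5512.848 / 4913.00000 ≈ 1.122

1.122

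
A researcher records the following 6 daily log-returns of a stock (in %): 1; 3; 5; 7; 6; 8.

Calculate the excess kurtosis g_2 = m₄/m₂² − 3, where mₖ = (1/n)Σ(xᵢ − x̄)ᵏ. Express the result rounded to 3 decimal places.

x̄ = 5.0000
Σ(xᵢ − x̄)² = 34.0000 ⇒ m₂ = 5.66667
Σ(xᵢ − x̄)⁴ = 370.0000 ⇒ m₄ = 61.66667
m₂² = 32.11111
g_2 = m₄/m₂² − 3 = 1.92042 − 3 ≈ -1.080

-1.080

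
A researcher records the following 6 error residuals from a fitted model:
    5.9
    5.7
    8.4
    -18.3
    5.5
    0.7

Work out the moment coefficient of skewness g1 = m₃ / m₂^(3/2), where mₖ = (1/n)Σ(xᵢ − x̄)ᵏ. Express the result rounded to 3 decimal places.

x̄ = (5.9 + 5.7 + 8.4 - 18.3 + 5.5 + 0.7) / 6 = 1.3167
deviations (xᵢ − x̄): 4.5833, 4.3833, 7.0833, -19.6167, 4.1833, -0.6167
Σ(xᵢ − x̄)² = 493.0883 ⇒ m₂ = 493.0883/6 = 82.18139
Σ(xᵢ − x̄)³ = -6939.8874 ⇒ m₃ = -6939.8874/6 = -1156.64791
m₂^(3/2) = 82.18139^(1.5) = 745.00676
g1 = m₃ / m₂^(3/2) = -1156.64791 / 745.00676 ≈ -1.553

-1.553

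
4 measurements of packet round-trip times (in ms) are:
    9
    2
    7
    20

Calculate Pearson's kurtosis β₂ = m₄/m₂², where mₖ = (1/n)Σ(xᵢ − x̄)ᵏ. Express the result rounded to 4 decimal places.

2.0526

x̄ = 9.5000
Σ(xᵢ − x̄)² = 173.0000 ⇒ m₂ = 43.25000
Σ(xᵢ − x̄)⁴ = 15358.2500 ⇒ m₄ = 3839.56250
m₂² = 1870.56250
β₂ = m₄/m₂² = 3839.56250 / 1870.56250 ≈ 2.0526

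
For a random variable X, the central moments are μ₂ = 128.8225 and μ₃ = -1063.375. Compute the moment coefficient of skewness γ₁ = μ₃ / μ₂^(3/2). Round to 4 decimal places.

-0.7273

σ = √μ₂ = √128.8225 = 11.35000
σ³ = μ₂^(3/2) = 1462.13537
γ₁ = μ₃/σ³ = -1063.375 / 1462.13537 ≈ -0.7273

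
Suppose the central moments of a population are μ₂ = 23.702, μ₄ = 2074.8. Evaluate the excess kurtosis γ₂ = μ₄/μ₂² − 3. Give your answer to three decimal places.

0.693

μ₂² = 23.702² = 561.78480
μ₄/μ₂² = 2074.8 / 561.78480 = 3.69323
γ₂ = 3.69323 − 3 ≈ 0.693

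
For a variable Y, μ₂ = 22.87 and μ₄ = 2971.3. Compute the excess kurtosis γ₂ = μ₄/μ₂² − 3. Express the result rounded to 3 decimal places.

μ₂² = 22.87² = 523.03690
μ₄/μ₂² = 2971.3 / 523.03690 = 5.68086
γ₂ = 5.68086 − 3 ≈ 2.681

2.681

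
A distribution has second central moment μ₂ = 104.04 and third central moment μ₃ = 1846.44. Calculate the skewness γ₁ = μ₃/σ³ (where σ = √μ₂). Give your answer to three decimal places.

σ = √μ₂ = √104.04 = 10.20000
σ³ = μ₂^(3/2) = 1061.20800
γ₁ = μ₃/σ³ = 1846.44 / 1061.20800 ≈ 1.740

1.740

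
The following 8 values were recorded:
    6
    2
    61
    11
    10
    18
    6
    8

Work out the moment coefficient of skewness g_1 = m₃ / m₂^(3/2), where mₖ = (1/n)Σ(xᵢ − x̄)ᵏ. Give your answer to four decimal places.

x̄ = (6 + 2 + 61 + 11 + 10 + 18 + 6 + 8) / 8 = 15.2500
deviations (xᵢ − x̄): -9.2500, -13.2500, 45.7500, -4.2500, -5.2500, 2.7500, -9.2500, -7.2500
Σ(xᵢ − x̄)² = 2545.5000 ⇒ m₂ = 2545.5000/8 = 318.18750
Σ(xᵢ − x̄)³ = 91266.7500 ⇒ m₃ = 91266.7500/8 = 11408.34375
m₂^(3/2) = 318.18750^(1.5) = 5675.76848
g_1 = m₃ / m₂^(3/2) = 11408.34375 / 5675.76848 ≈ 2.0100

2.0100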